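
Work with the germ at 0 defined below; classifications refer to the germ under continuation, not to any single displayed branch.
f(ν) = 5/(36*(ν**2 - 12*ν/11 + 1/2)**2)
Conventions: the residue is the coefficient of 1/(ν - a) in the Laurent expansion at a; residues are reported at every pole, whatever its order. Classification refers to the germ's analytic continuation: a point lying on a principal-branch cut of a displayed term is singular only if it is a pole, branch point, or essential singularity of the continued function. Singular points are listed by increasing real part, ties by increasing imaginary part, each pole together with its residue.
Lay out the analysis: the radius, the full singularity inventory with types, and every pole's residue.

Radius of convergence at 0: (1/2)*sqrt(2).
At (6/11) - ((7/22)*sqrt(2))*i: a pole of order 2; residue ((6655/24696)*sqrt(2))*i.
At (6/11) + ((7/22)*sqrt(2))*i: a pole of order 2; residue -((6655/24696)*sqrt(2))*i.

Denominator factor (ν**2 - 12*ν/11 + 1/2)^2: discriminant -98/121, complex-conjugate roots (6/11) + ((7/22)*sqrt(2))*i and (6/11) - ((7/22)*sqrt(2))*i; poles of order 2, moduli (1/2)*sqrt(2) and (1/2)*sqrt(2).
The radius of convergence is the smallest modulus among the singular points: (1/2)*sqrt(2).
The factor ν**2 - 12*ν/11 + 1/2 splits as (ν - a)(ν - a') with a = (6/11) - ((7/22)*sqrt(2))*i, a' = (6/11) + ((7/22)*sqrt(2))*i. At the order-2 pole a set g(ν) = (ν - a)^2*f(ν) = [5/36] / (ν - a')^2.
Order-2 pole: residue = g'(a); g'((6/11) - ((7/22)*sqrt(2))*i) = ((6655/24696)*sqrt(2))*i, so the residue is ((6655/24696)*sqrt(2))*i.
The factor ν**2 - 12*ν/11 + 1/2 splits as (ν - a)(ν - a') with a = (6/11) + ((7/22)*sqrt(2))*i, a' = (6/11) - ((7/22)*sqrt(2))*i. At the order-2 pole a set g(ν) = (ν - a)^2*f(ν) = [5/36] / (ν - a')^2.
Order-2 pole: residue = g'(a); g'((6/11) + ((7/22)*sqrt(2))*i) = -((6655/24696)*sqrt(2))*i, so the residue is -((6655/24696)*sqrt(2))*i.
List the singular points by increasing real part (a conjugate pair: the negative imaginary part first).


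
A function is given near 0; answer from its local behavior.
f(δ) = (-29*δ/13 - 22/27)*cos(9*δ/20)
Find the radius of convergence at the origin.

The factor cos(9*δ/20) is entire and contributes no finite singular point.
The polynomial part has no poles.
No finite singular points: the Taylor series at 0 converges everywhere.

The radius of convergence is infinite.


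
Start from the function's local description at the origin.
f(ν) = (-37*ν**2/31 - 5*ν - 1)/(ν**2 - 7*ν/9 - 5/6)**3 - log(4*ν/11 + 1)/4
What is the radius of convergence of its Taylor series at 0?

Denominator factor (ν**2 - 7*ν/9 - 5/6)^3: discriminant 319/81, real irrational roots 7/18 + (1/18)*sqrt(319) and 7/18 - (1/18)*sqrt(319); poles of order 3, moduli 7/18 + (1/18)*sqrt(319) and -7/18 + (1/18)*sqrt(319).
Branch term (-1/4)*log(1 - ν/(-11/4)): its argument vanishes at ν = -11/4, a logarithmic branch point, modulus 11/4.
The radius of convergence is the smallest modulus among the singular points: -7/18 + (1/18)*sqrt(319).

The radius of convergence is -7/18 + (1/18)*sqrt(319).


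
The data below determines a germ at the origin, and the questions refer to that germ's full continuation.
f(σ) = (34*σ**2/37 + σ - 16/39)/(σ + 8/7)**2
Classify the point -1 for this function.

The point is a regular point.

Denominator factors: σ + 8/7 = 1/7 at σ = -1 — none vanishes.
So the germ continues analytically to -1.


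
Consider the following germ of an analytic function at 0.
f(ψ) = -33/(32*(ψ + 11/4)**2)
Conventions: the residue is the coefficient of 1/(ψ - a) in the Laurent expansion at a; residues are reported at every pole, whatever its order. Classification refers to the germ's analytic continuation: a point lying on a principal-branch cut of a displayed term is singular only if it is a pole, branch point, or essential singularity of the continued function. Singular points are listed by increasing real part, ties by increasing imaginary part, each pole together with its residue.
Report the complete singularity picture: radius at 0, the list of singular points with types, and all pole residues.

Denominator factor (ψ + 11/4)^2: pole of order 2 at -11/4, modulus 11/4.
The radius of convergence is the smallest modulus among the singular points: 11/4.
At the order-2 pole -11/4 set g(ψ) = (ψ - (-11/4))^2*f(ψ) = -33/32.
Order-2 pole: residue = g'(a); g'(-11/4) = 0, so the residue is 0.

Radius of convergence at 0: 11/4.
At -11/4: a pole of order 2; residue 0.


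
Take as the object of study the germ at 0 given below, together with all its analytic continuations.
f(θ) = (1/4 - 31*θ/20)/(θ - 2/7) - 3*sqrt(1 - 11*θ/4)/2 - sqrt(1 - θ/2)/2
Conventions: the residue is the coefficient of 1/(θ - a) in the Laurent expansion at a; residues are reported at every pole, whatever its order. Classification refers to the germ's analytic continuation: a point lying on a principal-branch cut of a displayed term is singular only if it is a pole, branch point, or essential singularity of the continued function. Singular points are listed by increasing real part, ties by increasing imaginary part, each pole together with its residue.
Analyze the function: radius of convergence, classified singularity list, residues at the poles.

Denominator factor (θ - 2/7): pole of order 1 at 2/7, modulus 2/7.
Branch term (-1/2)*sqrt(1 - θ/(2)): its argument vanishes at θ = 2, a square-root branch point, modulus 2.
Branch term (-3/2)*sqrt(1 - θ/(4/11)): its argument vanishes at θ = 4/11, a square-root branch point, modulus 4/11.
The radius of convergence is the smallest modulus among the singular points: 2/7.
The branch terms are analytic at 2/7 and contribute nothing to the residue; only the rational part matters.
At the order-1 pole 2/7 set g(θ) = (θ - (2/7))*(rational part) = 1/4 - 31*θ/20.
Simple pole: residue = g(a) at a = 2/7, which is -27/140.
List the singular points by increasing real part (a conjugate pair: the negative imaginary part first).

Radius of convergence at 0: 2/7.
At 2/7: a pole of order 1; residue -27/140.
At 4/11: an algebraic (square-root) branch point.
At 2: an algebraic (square-root) branch point.


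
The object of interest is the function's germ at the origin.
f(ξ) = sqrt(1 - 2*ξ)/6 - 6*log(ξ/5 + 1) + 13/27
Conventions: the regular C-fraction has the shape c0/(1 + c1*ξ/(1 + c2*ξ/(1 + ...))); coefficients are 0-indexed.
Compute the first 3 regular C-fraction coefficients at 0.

Taylor coefficients (expand at 0): a_0 = 35/54, a_1 = -41/30, a_2 = 11/300.
c0 = a_0 = 35/54. Peel one level at a time: if S = 1 + c*ξ/S' with S'(0) = 1, then c is the ξ-coefficient of S and S' = c*ξ/(S - 1).
S_1 = c0/f = 1 + (369/175)*ξ + (268857/61250)*ξ^2 + ...; c1 = 369/175.
S_2 = c1*ξ/(S_1 - 1) = 1 + (-29873/14350)*ξ + ...; c2 = -29873/14350.

The regular C-fraction coefficients are [35/54, 369/175, -29873/14350].


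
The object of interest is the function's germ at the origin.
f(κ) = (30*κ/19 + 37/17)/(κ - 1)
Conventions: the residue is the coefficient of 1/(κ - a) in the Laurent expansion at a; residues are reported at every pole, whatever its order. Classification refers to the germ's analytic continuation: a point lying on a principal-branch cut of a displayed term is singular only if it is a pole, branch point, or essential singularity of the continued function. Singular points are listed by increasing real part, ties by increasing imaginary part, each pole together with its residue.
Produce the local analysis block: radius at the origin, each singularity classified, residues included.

Radius of convergence at 0: 1.
At 1: a pole of order 1; residue 1213/323.

Denominator factor (κ - 1): pole of order 1 at 1, modulus 1.
The radius of convergence is the smallest modulus among the singular points: 1.
At the order-1 pole 1 set g(κ) = (κ - (1))*f(κ) = 30*κ/19 + 37/17.
Simple pole: residue = g(a) at a = 1, which is 1213/323.


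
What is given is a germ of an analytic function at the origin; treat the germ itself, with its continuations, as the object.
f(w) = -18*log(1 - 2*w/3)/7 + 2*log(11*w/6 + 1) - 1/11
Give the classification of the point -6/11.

The term (2)*log(1 - w/(-6/11)) has argument 1 - -6/11/(-6/11) = 0 at -6/11: a logarithmic (infinitely-sheeted) branch point; the remaining terms are analytic or single-valued there.

The point is a logarithmic branch point.


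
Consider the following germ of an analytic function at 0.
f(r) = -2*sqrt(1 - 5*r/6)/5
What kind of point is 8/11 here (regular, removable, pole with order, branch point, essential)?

There is no denominator, hence no pole anywhere.
Branch term sqrt(1 - r/(6/5)): argument at 8/11 is 13/33, nonzero, so 8/11 is not its branch point (a point on a principal cut is still regular for the continued germ).
So the germ continues analytically to 8/11.

The point is a regular point.


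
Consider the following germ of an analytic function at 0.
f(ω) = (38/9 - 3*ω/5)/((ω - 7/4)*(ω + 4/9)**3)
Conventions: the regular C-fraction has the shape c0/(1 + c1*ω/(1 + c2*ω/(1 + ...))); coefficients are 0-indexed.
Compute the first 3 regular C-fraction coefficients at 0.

Taylor coefficients (expand at 0): a_0 = -1539/56, a_1 = 1361853/7840, a_2 = -41811471/54880.
c0 = a_0 = -1539/56. Peel one level at a time: if S = 1 + c*ω/S' with S'(0) = 1, then c is the ω-coefficient of S and S' = c*ω/(S - 1).
S_1 = c0/f = 1 + (16813/2660)*ω + (12360627/1010800)*ω^2 + ...; c1 = 16813/2660.
S_2 = c1*ω/(S_1 - 1) = 1 + (-12360627/6388940)*ω + ...; c2 = -12360627/6388940.

The regular C-fraction coefficients are [-1539/56, 16813/2660, -12360627/6388940].


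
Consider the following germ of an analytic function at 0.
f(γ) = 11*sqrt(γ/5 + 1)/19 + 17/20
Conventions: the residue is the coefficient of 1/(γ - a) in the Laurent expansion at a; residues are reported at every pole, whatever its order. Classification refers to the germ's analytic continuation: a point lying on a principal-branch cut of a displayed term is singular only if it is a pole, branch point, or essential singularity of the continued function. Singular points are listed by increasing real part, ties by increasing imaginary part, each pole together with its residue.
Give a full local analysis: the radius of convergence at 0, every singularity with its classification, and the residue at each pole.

Radius of convergence at 0: 5.
At -5: an algebraic (square-root) branch point.

Branch term (11/19)*sqrt(1 - γ/(-5)): its argument vanishes at γ = -5, a square-root branch point, modulus 5.
The radius of convergence is the smallest modulus among the singular points: 5.


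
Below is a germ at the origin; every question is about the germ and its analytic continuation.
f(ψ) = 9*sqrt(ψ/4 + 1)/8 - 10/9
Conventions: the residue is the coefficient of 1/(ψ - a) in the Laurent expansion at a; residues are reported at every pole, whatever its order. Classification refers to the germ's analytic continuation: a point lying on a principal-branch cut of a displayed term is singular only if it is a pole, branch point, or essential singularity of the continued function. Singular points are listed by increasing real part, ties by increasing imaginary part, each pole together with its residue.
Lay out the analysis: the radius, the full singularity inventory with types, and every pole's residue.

Branch term (9/8)*sqrt(1 - ψ/(-4)): its argument vanishes at ψ = -4, a square-root branch point, modulus 4.
The radius of convergence is the smallest modulus among the singular points: 4.

Radius of convergence at 0: 4.
At -4: an algebraic (square-root) branch point.


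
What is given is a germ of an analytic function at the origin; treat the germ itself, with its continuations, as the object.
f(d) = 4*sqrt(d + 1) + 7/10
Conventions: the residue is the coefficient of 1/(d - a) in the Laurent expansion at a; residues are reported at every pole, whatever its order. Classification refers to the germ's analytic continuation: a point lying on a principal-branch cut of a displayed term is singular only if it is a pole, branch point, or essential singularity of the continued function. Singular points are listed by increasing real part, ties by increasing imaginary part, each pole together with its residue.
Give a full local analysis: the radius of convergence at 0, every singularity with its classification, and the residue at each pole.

Branch term (4)*sqrt(1 - d/(-1)): its argument vanishes at d = -1, a square-root branch point, modulus 1.
The radius of convergence is the smallest modulus among the singular points: 1.

Radius of convergence at 0: 1.
At -1: an algebraic (square-root) branch point.


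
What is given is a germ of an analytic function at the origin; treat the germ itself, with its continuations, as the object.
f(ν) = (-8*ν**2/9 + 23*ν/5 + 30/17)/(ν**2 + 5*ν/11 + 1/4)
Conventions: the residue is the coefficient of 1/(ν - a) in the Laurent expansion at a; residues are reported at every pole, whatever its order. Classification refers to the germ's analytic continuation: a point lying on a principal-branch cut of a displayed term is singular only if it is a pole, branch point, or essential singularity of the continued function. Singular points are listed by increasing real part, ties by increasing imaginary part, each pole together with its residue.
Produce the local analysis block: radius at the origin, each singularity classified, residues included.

Denominator factor (ν**2 + 5*ν/11 + 1/4): discriminant -96/121, complex-conjugate roots (-5/22) + ((2/11)*sqrt(6))*i and (-5/22) - ((2/11)*sqrt(6))*i; poles of order 1, moduli 1/2 and 1/2.
The radius of convergence is the smallest modulus among the singular points: 1/2.
The factor ν**2 + 5*ν/11 + 1/4 splits as (ν - a)(ν - a') with a = (-5/22) - ((2/11)*sqrt(6))*i, a' = (-5/22) + ((2/11)*sqrt(6))*i. At the order-1 pole a set g(ν) = (ν - a)*f(ν) = [-8*ν**2/9 + 23*ν/5 + 30/17] / (ν - a').
Simple pole: residue = g(a) at a = (-5/22) - ((2/11)*sqrt(6))*i, which is (2477/990) + ((31459/80784)*sqrt(6))*i.
The factor ν**2 + 5*ν/11 + 1/4 splits as (ν - a)(ν - a') with a = (-5/22) + ((2/11)*sqrt(6))*i, a' = (-5/22) - ((2/11)*sqrt(6))*i. At the order-1 pole a set g(ν) = (ν - a)*f(ν) = [-8*ν**2/9 + 23*ν/5 + 30/17] / (ν - a').
Simple pole: residue = g(a) at a = (-5/22) + ((2/11)*sqrt(6))*i, which is (2477/990) - ((31459/80784)*sqrt(6))*i.
List the singular points by increasing real part (a conjugate pair: the negative imaginary part first).

Radius of convergence at 0: 1/2.
At (-5/22) - ((2/11)*sqrt(6))*i: a pole of order 1; residue (2477/990) + ((31459/80784)*sqrt(6))*i.
At (-5/22) + ((2/11)*sqrt(6))*i: a pole of order 1; residue (2477/990) - ((31459/80784)*sqrt(6))*i.


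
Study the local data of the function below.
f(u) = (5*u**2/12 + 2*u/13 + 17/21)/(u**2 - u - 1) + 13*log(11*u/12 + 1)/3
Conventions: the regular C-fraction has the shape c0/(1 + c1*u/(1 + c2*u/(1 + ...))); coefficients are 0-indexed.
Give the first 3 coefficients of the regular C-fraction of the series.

The regular C-fraction coefficients are [-17/21, 15161/2652, -131792693/26804648].

Taylor coefficients (expand at 0): a_0 = -17/21, a_1 = 15161/3276, a_2 = -291103/78624.
c0 = a_0 = -17/21. Peel one level at a time: if S = 1 + c*u/S' with S'(0) = 1, then c is the u-coefficient of S and S' = c*u/(S - 1).
S_1 = c0/f = 1 + (15161/2652)*u + (131792693/4688736)*u^2 + ...; c1 = 15161/2652.
S_2 = c1*u/(S_1 - 1) = 1 + (-131792693/26804648)*u + ...; c2 = -131792693/26804648.


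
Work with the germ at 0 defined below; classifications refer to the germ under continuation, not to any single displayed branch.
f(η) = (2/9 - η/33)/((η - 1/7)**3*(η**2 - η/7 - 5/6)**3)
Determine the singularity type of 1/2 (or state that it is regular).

The point is a regular point.

Denominator factors: η**2 - η/7 - 5/6 = -55/84 at η = 1/2; η - 1/7 = 5/14 at η = 1/2 — none vanishes.
So the germ continues analytically to 1/2.


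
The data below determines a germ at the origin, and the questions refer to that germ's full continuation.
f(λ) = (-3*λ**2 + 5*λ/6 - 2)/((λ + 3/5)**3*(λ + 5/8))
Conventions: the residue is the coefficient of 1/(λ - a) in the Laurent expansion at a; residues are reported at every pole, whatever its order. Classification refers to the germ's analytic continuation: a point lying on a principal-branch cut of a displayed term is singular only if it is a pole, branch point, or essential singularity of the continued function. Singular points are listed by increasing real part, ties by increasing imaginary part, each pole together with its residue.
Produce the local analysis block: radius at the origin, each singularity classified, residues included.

Radius of convergence at 0: 3/5.
At -5/8: a pole of order 1; residue 709000/3.
At -3/5: a pole of order 3; residue -709000/3.

Denominator factor (λ + 3/5)^3: pole of order 3 at -3/5, modulus 3/5.
Denominator factor (λ + 5/8): pole of order 1 at -5/8, modulus 5/8.
The radius of convergence is the smallest modulus among the singular points: 3/5.
At the order-1 pole -5/8 set g(λ) = (λ - (-5/8))*f(λ) = (-3*λ**2 + 5*λ/6 - 2)/(λ + 3/5)**3.
Simple pole: residue = g(a) at a = -5/8, which is 709000/3.
At the order-3 pole -3/5 set g(λ) = (λ - (-3/5))^3*f(λ) = (-3*λ**2 + 5*λ/6 - 2)/(λ + 5/8).
Order-3 pole: residue = g''(a)/2; g''(-3/5) = -1418000/3, so the residue is -709000/3.
List the singular points by increasing real part (a conjugate pair: the negative imaginary part first).


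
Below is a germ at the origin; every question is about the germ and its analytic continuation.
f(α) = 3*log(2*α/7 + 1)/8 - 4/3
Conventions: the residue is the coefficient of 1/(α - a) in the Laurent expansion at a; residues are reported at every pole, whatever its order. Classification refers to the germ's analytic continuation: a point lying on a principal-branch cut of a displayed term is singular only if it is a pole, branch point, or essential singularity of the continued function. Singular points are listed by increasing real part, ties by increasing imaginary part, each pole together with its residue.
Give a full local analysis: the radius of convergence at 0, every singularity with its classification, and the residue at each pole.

Radius of convergence at 0: 7/2.
At -7/2: a logarithmic branch point.

Branch term (3/8)*log(1 - α/(-7/2)): its argument vanishes at α = -7/2, a logarithmic branch point, modulus 7/2.
The radius of convergence is the smallest modulus among the singular points: 7/2.


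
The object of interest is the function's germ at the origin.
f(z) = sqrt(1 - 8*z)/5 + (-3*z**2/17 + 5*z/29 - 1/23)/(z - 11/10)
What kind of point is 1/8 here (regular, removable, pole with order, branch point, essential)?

The term (1/5)*sqrt(1 - z/(1/8)) has argument 1 - 1/8/(1/8) = 0 at 1/8: a square-root (algebraic, two-sheeted) branch point; the remaining terms are analytic or single-valued there.

The point is an algebraic (square-root) branch point.


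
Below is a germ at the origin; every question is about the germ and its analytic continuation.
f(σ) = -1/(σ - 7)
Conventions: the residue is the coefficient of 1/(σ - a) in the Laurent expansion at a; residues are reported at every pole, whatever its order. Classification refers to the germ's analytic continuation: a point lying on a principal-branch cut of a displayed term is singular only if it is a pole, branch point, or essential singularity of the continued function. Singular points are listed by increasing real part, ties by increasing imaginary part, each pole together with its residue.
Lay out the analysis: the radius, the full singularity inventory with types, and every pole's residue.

Radius of convergence at 0: 7.
At 7: a pole of order 1; residue -1.

Denominator factor (σ - 7): pole of order 1 at 7, modulus 7.
The radius of convergence is the smallest modulus among the singular points: 7.
At the order-1 pole 7 set g(σ) = (σ - (7))*f(σ) = -1.
Simple pole: residue = g(a) at a = 7, which is -1.


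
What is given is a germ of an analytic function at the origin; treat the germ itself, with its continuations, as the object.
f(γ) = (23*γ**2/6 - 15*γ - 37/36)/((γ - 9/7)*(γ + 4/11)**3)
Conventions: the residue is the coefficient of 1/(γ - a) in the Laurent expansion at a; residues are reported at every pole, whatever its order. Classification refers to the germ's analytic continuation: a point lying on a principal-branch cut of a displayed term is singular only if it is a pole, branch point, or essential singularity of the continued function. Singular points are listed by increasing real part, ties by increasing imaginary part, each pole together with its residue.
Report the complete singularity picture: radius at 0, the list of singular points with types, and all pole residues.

Radius of convergence at 0: 4/11.
At -4/11: a pole of order 3; residue 229710635/73741788.
At 9/7: a pole of order 1; residue -229710635/73741788.

Denominator factor (γ + 4/11)^3: pole of order 3 at -4/11, modulus 4/11.
Denominator factor (γ - 9/7): pole of order 1 at 9/7, modulus 9/7.
The radius of convergence is the smallest modulus among the singular points: 4/11.
At the order-3 pole -4/11 set g(γ) = (γ - (-4/11))^3*f(γ) = (23*γ**2/6 - 15*γ - 37/36)/(γ - 9/7).
Order-3 pole: residue = g''(a)/2; g''(-4/11) = 229710635/36870894, so the residue is 229710635/73741788.
At the order-1 pole 9/7 set g(γ) = (γ - (9/7))*f(γ) = (23*γ**2/6 - 15*γ - 37/36)/(γ + 4/11)**3.
Simple pole: residue = g(a) at a = 9/7, which is -229710635/73741788.
List the singular points by increasing real part (a conjugate pair: the negative imaginary part first).


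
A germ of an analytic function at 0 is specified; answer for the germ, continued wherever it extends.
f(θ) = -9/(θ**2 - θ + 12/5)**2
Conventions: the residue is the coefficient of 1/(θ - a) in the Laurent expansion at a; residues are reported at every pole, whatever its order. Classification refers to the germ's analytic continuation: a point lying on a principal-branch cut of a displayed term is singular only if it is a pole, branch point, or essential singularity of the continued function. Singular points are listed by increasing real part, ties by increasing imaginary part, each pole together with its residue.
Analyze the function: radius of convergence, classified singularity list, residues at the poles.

Radius of convergence at 0: (2/5)*sqrt(15).
At (1/2) - ((1/10)*sqrt(215))*i: a pole of order 2; residue -((90/1849)*sqrt(215))*i.
At (1/2) + ((1/10)*sqrt(215))*i: a pole of order 2; residue ((90/1849)*sqrt(215))*i.


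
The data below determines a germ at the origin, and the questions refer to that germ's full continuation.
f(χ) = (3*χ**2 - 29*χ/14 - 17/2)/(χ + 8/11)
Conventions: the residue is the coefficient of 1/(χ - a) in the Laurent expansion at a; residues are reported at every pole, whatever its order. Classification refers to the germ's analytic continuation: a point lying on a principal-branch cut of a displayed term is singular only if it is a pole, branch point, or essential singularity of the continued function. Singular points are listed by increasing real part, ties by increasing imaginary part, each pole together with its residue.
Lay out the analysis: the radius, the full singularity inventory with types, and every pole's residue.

Denominator factor (χ + 8/11): pole of order 1 at -8/11, modulus 8/11.
The radius of convergence is the smallest modulus among the singular points: 8/11.
At the order-1 pole -8/11 set g(χ) = (χ - (-8/11))*f(χ) = 3*χ**2 - 29*χ/14 - 17/2.
Simple pole: residue = g(a) at a = -8/11, which is -9159/1694.

Radius of convergence at 0: 8/11.
At -8/11: a pole of order 1; residue -9159/1694.


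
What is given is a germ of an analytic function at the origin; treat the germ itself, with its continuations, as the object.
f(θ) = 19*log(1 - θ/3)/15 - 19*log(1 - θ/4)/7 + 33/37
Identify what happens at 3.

The point is a logarithmic branch point.

The term (19/15)*log(1 - θ/(3)) has argument 1 - 3/(3) = 0 at 3: a logarithmic (infinitely-sheeted) branch point; the remaining terms are analytic or single-valued there.


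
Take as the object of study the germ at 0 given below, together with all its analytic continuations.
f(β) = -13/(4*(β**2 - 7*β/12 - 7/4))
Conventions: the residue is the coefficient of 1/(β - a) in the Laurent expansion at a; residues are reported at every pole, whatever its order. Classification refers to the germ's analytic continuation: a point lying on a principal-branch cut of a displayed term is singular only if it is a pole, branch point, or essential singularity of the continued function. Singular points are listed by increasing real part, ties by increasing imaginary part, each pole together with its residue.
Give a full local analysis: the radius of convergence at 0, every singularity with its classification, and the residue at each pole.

Denominator factor (β**2 - 7*β/12 - 7/4): discriminant 1057/144, real irrational roots 7/24 + (1/24)*sqrt(1057) and 7/24 - (1/24)*sqrt(1057); poles of order 1, moduli 7/24 + (1/24)*sqrt(1057) and -7/24 + (1/24)*sqrt(1057).
The radius of convergence is the smallest modulus among the singular points: -7/24 + (1/24)*sqrt(1057).
The factor β**2 - 7*β/12 - 7/4 splits as (β - a)(β - a') with a = 7/24 - (1/24)*sqrt(1057), a' = 7/24 + (1/24)*sqrt(1057). At the order-1 pole a set g(β) = (β - a)*f(β) = [-13/4] / (β - a').
Simple pole: residue = g(a) at a = 7/24 - (1/24)*sqrt(1057), which is (39/1057)*sqrt(1057).
The factor β**2 - 7*β/12 - 7/4 splits as (β - a)(β - a') with a = 7/24 + (1/24)*sqrt(1057), a' = 7/24 - (1/24)*sqrt(1057). At the order-1 pole a set g(β) = (β - a)*f(β) = [-13/4] / (β - a').
Simple pole: residue = g(a) at a = 7/24 + (1/24)*sqrt(1057), which is -(39/1057)*sqrt(1057).
List the singular points by increasing real part (a conjugate pair: the negative imaginary part first).

Radius of convergence at 0: -7/24 + (1/24)*sqrt(1057).
At 7/24 - (1/24)*sqrt(1057): a pole of order 1; residue (39/1057)*sqrt(1057).
At 7/24 + (1/24)*sqrt(1057): a pole of order 1; residue -(39/1057)*sqrt(1057).


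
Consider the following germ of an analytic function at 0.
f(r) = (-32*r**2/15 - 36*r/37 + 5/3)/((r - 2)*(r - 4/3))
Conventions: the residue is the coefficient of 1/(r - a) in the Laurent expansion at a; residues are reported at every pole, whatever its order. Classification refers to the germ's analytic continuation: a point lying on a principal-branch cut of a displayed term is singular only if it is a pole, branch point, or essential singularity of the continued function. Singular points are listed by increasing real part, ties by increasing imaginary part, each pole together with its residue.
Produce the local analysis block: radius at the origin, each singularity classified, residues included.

Radius of convergence at 0: 4/3.
At 4/3: a pole of order 1; residue 17099/3330.
At 2: a pole of order 1; residue -4891/370.

Denominator factor (r - 4/3): pole of order 1 at 4/3, modulus 4/3.
Denominator factor (r - 2): pole of order 1 at 2, modulus 2.
The radius of convergence is the smallest modulus among the singular points: 4/3.
At the order-1 pole 4/3 set g(r) = (r - (4/3))*f(r) = (-32*r**2/15 - 36*r/37 + 5/3)/(r - 2).
Simple pole: residue = g(a) at a = 4/3, which is 17099/3330.
At the order-1 pole 2 set g(r) = (r - (2))*f(r) = (-32*r**2/15 - 36*r/37 + 5/3)/(r - 4/3).
Simple pole: residue = g(a) at a = 2, which is -4891/370.
List the singular points by increasing real part (a conjugate pair: the negative imaginary part first).


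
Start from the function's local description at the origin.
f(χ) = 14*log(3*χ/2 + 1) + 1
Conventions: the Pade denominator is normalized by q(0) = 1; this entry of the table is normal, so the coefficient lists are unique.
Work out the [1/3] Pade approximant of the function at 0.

The Pade approximant has numerator coefficients [1, 109839/5048]; denominator coefficients [1, 3831/5048, -945/5048, 2709/20192].

Taylor coefficients needed (expand at 0): a_0 = 1, a_1 = 21, a_2 = -63/4, a_3 = 63/4, a_4 = -567/32.
Write the denominator as Q(χ) = 1 + q1*χ + q2*χ^2 + q3*χ^3. Requiring Q*f - P = O(χ^5) with deg P <= 1 kills the coefficients of χ^2..χ^4 in Q*f:
  χ^2: a_2 + q1*a_1 + q2*a_0 = 0, i.e. -63/4 + (21)*q1 + (1)*q2 = 0.
  χ^3: a_3 + q1*a_2 + q2*a_1 + q3*a_0 = 0, i.e. 63/4 + (-63/4)*q1 + (21)*q2 + (1)*q3 = 0.
  χ^4: a_4 + q1*a_3 + q2*a_2 + q3*a_1 = 0, i.e. -567/32 + (63/4)*q1 + (-63/4)*q2 + (21)*q3 = 0.
Solving this linear system: q1 = 3831/5048, q2 = -945/5048, q3 = 2709/20192.
The numerator is Q*f truncated at degree 1: P0 = a_0 = 1; P1 = a_1 + q1*a_0 = 109839/5048.


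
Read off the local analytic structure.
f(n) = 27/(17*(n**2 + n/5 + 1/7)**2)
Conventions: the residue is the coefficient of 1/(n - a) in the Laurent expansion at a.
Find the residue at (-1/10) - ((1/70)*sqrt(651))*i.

The residue is ((5250/16337)*sqrt(651))*i.

The factor n**2 + n/5 + 1/7 splits as (n - a)(n - a') with a = (-1/10) - ((1/70)*sqrt(651))*i, a' = (-1/10) + ((1/70)*sqrt(651))*i. At the order-2 pole a set g(n) = (n - a)^2*f(n) = [27/17] / (n - a')^2.
Order-2 pole: residue = g'(a); g'((-1/10) - ((1/70)*sqrt(651))*i) = ((5250/16337)*sqrt(651))*i, so the residue is ((5250/16337)*sqrt(651))*i.


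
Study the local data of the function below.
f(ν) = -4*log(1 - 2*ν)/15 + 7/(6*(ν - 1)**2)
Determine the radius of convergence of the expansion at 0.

The radius of convergence is 1/2.

Denominator factor (ν - 1)^2: pole of order 2 at 1, modulus 1.
Branch term (-4/15)*log(1 - ν/(1/2)): its argument vanishes at ν = 1/2, a logarithmic branch point, modulus 1/2.
The radius of convergence is the smallest modulus among the singular points: 1/2.


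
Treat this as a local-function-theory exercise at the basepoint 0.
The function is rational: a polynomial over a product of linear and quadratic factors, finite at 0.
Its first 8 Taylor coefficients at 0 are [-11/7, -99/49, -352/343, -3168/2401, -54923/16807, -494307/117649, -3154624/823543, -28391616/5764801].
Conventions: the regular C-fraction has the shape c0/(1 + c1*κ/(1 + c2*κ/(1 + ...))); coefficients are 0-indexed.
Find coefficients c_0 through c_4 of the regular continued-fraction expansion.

The regular C-fraction coefficients are [-11/7, -9/7, 7/9, 32/63, -729/224].

Taylor coefficients (read off): a_0 = -11/7, a_1 = -99/49, a_2 = -352/343, a_3 = -3168/2401, a_4 = -54923/16807.
c0 = a_0 = -11/7. Peel one level at a time: if S = 1 + c*κ/S' with S'(0) = 1, then c is the κ-coefficient of S and S' = c*κ/(S - 1).
S_1 = c0/f = 1 + (-9/7)*κ + (1)*κ^2 + ...; c1 = -9/7.
S_2 = c1*κ/(S_1 - 1) = 1 + (7/9)*κ + (-32/81)*κ^2 + ...; c2 = 7/9.
S_3 = c2*κ/(S_2 - 1) = 1 + (32/63)*κ + (81/49)*κ^2 + ...; c3 = 32/63.
S_4 = c3*κ/(S_3 - 1) = 1 + (-729/224)*κ + ...; c4 = -729/224.


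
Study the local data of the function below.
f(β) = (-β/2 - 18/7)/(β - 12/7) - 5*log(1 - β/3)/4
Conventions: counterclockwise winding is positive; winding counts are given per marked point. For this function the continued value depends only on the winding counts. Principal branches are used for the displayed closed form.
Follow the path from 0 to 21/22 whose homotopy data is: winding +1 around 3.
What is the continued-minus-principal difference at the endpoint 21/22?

Continued minus principal equals -(5/2)*pi*i.

The rational part is single-valued and drops out of the difference; each branch term changes only by its own monodromy.
(-5/4)*log(1 - β/(3)): each positive loop around 3 adds 2*pi*i to the log, so winding +1 contributes (-5/4)*(1)*2*pi*i = -(5/2)*pi*i.
Summing the contributions at β = 21/22 gives -(5/2)*pi*i.


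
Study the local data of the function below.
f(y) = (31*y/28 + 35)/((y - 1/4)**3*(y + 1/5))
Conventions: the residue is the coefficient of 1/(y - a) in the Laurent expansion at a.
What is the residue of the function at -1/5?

The residue is -216400/567.

At the order-1 pole -1/5 set g(y) = (y - (-1/5))*f(y) = (31*y/28 + 35)/(y - 1/4)**3.
Simple pole: residue = g(a) at a = -1/5, which is -216400/567.


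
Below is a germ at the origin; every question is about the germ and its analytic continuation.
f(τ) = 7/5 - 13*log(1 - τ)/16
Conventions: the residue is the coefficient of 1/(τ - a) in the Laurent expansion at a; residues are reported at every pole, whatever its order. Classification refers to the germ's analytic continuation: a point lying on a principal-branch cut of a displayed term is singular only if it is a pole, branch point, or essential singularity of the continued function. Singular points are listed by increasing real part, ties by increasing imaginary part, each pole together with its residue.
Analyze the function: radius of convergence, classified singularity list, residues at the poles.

Radius of convergence at 0: 1.
At 1: a logarithmic branch point.

Branch term (-13/16)*log(1 - τ/(1)): its argument vanishes at τ = 1, a logarithmic branch point, modulus 1.
The radius of convergence is the smallest modulus among the singular points: 1.


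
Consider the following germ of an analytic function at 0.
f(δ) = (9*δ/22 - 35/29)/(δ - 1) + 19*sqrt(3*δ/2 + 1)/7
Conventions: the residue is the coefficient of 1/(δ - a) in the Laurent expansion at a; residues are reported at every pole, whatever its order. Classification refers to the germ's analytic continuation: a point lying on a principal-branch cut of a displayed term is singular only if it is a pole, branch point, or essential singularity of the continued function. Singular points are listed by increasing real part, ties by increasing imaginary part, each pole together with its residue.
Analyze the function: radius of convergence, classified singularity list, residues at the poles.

Denominator factor (δ - 1): pole of order 1 at 1, modulus 1.
Branch term (19/7)*sqrt(1 - δ/(-2/3)): its argument vanishes at δ = -2/3, a square-root branch point, modulus 2/3.
The radius of convergence is the smallest modulus among the singular points: 2/3.
The branch term is analytic at 1 and contributes nothing to the residue; only the rational part matters.
At the order-1 pole 1 set g(δ) = (δ - (1))*(rational part) = 9*δ/22 - 35/29.
Simple pole: residue = g(a) at a = 1, which is -509/638.
List the singular points by increasing real part (a conjugate pair: the negative imaginary part first).

Radius of convergence at 0: 2/3.
At -2/3: an algebraic (square-root) branch point.
At 1: a pole of order 1; residue -509/638.


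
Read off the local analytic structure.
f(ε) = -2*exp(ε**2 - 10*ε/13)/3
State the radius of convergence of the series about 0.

The radius of convergence is infinite.

The factor exp(ε**2 - 10*ε/13) is entire and contributes no finite singular point.
The polynomial part has no poles.
No finite singular points: the Taylor series at 0 converges everywhere.


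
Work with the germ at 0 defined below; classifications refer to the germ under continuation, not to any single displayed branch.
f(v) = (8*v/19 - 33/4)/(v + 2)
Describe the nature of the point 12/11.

The point is a regular point.

Denominator factors: v + 2 = 34/11 at v = 12/11 — none vanishes.
So the germ continues analytically to 12/11.


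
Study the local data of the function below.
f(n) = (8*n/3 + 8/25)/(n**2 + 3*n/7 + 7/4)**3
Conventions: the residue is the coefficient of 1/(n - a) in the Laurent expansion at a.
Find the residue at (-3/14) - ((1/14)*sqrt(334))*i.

The residue is -((79233/116436575)*sqrt(334))*i.

The factor n**2 + 3*n/7 + 7/4 splits as (n - a)(n - a') with a = (-3/14) - ((1/14)*sqrt(334))*i, a' = (-3/14) + ((1/14)*sqrt(334))*i. At the order-3 pole a set g(n) = (n - a)^3*f(n) = [8*n/3 + 8/25] / (n - a')^3.
Order-3 pole: residue = g''(a)/2; g''((-3/14) - ((1/14)*sqrt(334))*i) = -((158466/116436575)*sqrt(334))*i, so the residue is -((79233/116436575)*sqrt(334))*i.


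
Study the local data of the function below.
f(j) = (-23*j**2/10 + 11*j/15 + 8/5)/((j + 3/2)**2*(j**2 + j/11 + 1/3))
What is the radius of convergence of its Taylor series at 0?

Denominator factor (j + 3/2)^2: pole of order 2 at -3/2, modulus 3/2.
Denominator factor (j**2 + j/11 + 1/3): discriminant -481/363, complex-conjugate roots (-1/22) + ((1/66)*sqrt(1443))*i and (-1/22) - ((1/66)*sqrt(1443))*i; poles of order 1, moduli (1/3)*sqrt(3) and (1/3)*sqrt(3).
The radius of convergence is the smallest modulus among the singular points: (1/3)*sqrt(3).

The radius of convergence is (1/3)*sqrt(3).


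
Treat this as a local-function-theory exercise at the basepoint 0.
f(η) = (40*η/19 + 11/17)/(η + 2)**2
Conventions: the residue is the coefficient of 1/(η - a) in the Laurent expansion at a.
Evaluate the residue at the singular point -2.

The residue is 40/19.

At the order-2 pole -2 set g(η) = (η - (-2))^2*f(η) = 40*η/19 + 11/17.
Order-2 pole: residue = g'(a); g'(-2) = 40/19, so the residue is 40/19.


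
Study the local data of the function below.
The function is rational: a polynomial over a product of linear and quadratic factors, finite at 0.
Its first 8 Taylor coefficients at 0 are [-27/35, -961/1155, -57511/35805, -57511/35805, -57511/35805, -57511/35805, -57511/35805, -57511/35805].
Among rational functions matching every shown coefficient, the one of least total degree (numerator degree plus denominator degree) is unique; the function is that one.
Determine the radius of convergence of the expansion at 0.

No rational of total degree below 3 reproduces all 8 coefficients; solving the [2/1] Pade equations on them gives f(φ) = (24*φ**2/31 + 2*φ/33 + 27/35)/(φ - 1), whose expansion matches every shown term.
Denominator factor (φ - 1): pole of order 1 at 1, modulus 1.
The radius of convergence is the smallest modulus among the singular points: 1.

The radius of convergence is 1.


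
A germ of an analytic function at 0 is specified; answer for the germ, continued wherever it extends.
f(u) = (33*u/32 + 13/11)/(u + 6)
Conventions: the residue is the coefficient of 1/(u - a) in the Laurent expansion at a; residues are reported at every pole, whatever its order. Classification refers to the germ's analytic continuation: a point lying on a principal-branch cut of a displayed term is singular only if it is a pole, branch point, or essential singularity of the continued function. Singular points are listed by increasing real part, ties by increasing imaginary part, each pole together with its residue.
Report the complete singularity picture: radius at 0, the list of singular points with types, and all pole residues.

Radius of convergence at 0: 6.
At -6: a pole of order 1; residue -881/176.

Denominator factor (u + 6): pole of order 1 at -6, modulus 6.
The radius of convergence is the smallest modulus among the singular points: 6.
At the order-1 pole -6 set g(u) = (u - (-6))*f(u) = 33*u/32 + 13/11.
Simple pole: residue = g(a) at a = -6, which is -881/176.


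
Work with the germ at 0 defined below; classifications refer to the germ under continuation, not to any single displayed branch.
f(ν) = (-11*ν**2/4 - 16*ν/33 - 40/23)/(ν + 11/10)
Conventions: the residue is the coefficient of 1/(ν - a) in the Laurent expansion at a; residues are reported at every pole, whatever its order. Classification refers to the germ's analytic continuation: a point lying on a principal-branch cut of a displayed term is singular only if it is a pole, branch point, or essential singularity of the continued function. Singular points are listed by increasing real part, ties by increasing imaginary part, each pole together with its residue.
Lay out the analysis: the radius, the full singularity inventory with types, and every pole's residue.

Radius of convergence at 0: 11/10.
At -11/10: a pole of order 1; residue -125119/27600.

Denominator factor (ν + 11/10): pole of order 1 at -11/10, modulus 11/10.
The radius of convergence is the smallest modulus among the singular points: 11/10.
At the order-1 pole -11/10 set g(ν) = (ν - (-11/10))*f(ν) = -11*ν**2/4 - 16*ν/33 - 40/23.
Simple pole: residue = g(a) at a = -11/10, which is -125119/27600.


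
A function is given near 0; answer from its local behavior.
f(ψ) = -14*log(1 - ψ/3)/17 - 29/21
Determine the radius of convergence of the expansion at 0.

Branch term (-14/17)*log(1 - ψ/(3)): its argument vanishes at ψ = 3, a logarithmic branch point, modulus 3.
The radius of convergence is the smallest modulus among the singular points: 3.

The radius of convergence is 3.
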